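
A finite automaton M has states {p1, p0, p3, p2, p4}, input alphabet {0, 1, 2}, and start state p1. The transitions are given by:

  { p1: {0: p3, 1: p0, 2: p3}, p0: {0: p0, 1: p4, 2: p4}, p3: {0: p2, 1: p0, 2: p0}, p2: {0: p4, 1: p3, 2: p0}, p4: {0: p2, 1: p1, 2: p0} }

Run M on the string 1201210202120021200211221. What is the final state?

p4

Trace: p1 -1-> p0 -2-> p4 -0-> p2 -1-> p3 -2-> p0 -1-> p4 -0-> p2 -2-> p0 -0-> p0 -2-> p4 -1-> p1 -2-> p3 -0-> p2 -0-> p4 -2-> p0 -1-> p4 -2-> p0 -0-> p0 -0-> p0 -2-> p4 -1-> p1 -1-> p0 -2-> p4 -2-> p0 -1-> p4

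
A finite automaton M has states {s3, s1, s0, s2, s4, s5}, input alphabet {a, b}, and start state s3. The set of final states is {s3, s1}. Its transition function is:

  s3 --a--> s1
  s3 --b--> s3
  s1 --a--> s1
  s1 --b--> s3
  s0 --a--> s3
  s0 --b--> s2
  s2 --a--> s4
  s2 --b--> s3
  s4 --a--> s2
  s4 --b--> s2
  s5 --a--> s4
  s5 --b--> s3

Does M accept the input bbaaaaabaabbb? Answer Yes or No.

s3 → s3 → s3 → s1 → s1 → s1 → s1 → s1 → s3 → s1 → s1 → s3 → s3 → s3
End state s3 is accepting.

Yes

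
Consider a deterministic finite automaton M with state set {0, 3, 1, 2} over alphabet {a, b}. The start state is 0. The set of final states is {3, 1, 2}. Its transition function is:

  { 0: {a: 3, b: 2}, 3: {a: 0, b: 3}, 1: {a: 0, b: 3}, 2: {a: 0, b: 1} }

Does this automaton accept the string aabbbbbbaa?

Yes

Trace: 0 -a-> 3 -a-> 0 -b-> 2 -b-> 1 -b-> 3 -b-> 3 -b-> 3 -b-> 3 -a-> 0 -a-> 3
End state 3 is accepting.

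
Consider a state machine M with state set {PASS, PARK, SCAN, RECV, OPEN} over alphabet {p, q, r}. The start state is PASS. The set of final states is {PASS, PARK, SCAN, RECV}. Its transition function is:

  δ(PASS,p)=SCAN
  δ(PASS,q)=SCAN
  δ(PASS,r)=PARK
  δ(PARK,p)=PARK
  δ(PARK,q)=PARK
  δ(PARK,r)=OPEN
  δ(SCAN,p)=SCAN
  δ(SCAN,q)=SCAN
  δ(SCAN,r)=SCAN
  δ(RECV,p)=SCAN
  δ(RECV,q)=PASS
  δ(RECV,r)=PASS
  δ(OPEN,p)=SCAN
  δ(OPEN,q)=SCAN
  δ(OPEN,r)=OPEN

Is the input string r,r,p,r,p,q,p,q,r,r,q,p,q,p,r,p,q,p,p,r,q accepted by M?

Yes

start at PASS
read 'r': PASS → PARK
read 'r': PARK → OPEN
read 'p': OPEN → SCAN
read 'r': SCAN → SCAN
read 'p': SCAN → SCAN
read 'q': SCAN → SCAN
read 'p': SCAN → SCAN
read 'q': SCAN → SCAN
read 'r': SCAN → SCAN
read 'r': SCAN → SCAN
read 'q': SCAN → SCAN
read 'p': SCAN → SCAN
read 'q': SCAN → SCAN
read 'p': SCAN → SCAN
read 'r': SCAN → SCAN
read 'p': SCAN → SCAN
read 'q': SCAN → SCAN
read 'p': SCAN → SCAN
read 'p': SCAN → SCAN
read 'r': SCAN → SCAN
read 'q': SCAN → SCAN
End state SCAN is accepting.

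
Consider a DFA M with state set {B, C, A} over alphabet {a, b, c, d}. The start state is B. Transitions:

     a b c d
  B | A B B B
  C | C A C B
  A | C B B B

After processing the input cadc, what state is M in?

start at B
read 'c': B → B
read 'a': B → A
read 'd': A → B
read 'c': B → B

B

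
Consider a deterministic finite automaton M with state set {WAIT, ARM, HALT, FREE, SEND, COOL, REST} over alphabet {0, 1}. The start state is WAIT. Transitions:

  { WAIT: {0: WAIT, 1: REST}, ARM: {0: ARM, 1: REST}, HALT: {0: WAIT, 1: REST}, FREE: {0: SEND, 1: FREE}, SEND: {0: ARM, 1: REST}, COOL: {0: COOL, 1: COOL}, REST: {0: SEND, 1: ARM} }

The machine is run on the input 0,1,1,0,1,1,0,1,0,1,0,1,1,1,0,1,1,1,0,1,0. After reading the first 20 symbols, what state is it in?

REST

Trace: WAIT -0-> WAIT -1-> REST -1-> ARM -0-> ARM -1-> REST -1-> ARM -0-> ARM -1-> REST -0-> SEND -1-> REST -0-> SEND -1-> REST -1-> ARM -1-> REST -0-> SEND -1-> REST -1-> ARM -1-> REST -0-> SEND -1-> REST
After 20 symbols: REST.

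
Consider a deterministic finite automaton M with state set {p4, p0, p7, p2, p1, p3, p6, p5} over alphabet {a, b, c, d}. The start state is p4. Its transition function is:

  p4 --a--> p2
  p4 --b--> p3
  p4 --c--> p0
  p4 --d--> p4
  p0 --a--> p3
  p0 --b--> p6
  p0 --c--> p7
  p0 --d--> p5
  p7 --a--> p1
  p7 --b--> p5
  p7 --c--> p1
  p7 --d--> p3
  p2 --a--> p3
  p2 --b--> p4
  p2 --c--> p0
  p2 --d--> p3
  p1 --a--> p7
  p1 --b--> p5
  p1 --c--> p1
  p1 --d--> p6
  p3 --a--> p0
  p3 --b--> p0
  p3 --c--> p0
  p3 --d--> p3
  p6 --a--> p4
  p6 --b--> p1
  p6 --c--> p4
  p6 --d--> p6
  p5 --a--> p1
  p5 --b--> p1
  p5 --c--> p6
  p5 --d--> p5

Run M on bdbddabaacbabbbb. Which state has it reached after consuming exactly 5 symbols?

start at p4
read 'b': p4 → p3
read 'd': p3 → p3
read 'b': p3 → p0
read 'd': p0 → p5
read 'd': p5 → p5
After 5 symbols: p5.

p5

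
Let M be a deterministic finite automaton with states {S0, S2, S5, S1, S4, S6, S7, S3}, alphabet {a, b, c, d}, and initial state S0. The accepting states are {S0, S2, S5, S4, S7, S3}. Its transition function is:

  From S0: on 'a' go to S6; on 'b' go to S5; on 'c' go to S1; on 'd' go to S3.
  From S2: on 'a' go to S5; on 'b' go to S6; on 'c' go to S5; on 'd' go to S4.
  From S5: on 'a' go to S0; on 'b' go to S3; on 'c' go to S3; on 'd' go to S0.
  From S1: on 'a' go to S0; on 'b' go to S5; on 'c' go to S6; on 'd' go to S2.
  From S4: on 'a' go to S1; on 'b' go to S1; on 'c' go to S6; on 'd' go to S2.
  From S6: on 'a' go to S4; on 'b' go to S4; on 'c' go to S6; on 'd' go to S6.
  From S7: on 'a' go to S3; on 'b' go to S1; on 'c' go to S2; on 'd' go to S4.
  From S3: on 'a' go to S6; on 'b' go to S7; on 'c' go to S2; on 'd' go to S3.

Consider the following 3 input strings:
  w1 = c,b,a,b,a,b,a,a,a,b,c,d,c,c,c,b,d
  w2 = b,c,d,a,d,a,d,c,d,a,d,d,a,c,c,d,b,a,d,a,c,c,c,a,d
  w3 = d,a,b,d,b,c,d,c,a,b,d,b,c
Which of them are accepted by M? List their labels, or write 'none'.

w1, w2

w1: S0 → S1 → S5 → S0 → S5 → S0 → S5 → S0 → S6 → S4 → S1 → S6 → S6 → S6 → S6 → S6 → S4 → S2  → end S2, accepted
w2: S0 → S5 → S3 → S3 → S6 → S6 → S4 → S2 → S5 → S0 → S6 → S6 → S6 → S4 → S6 → S6 → S6 → S4 → S1 → S2 → S5 → S3 → S2 → S5 → S0 → S3  → end S3, accepted
w3: S0 → S3 → S6 → S4 → S2 → S6 → S6 → S6 → S6 → S4 → S1 → S2 → S6 → S6  → end S6, rejected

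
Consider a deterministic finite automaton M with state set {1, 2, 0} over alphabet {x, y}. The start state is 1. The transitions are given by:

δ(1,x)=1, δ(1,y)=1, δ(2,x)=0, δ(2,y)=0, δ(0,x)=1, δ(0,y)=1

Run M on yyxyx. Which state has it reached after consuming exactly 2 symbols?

1 → 1 → 1
After 2 symbols: 1.

1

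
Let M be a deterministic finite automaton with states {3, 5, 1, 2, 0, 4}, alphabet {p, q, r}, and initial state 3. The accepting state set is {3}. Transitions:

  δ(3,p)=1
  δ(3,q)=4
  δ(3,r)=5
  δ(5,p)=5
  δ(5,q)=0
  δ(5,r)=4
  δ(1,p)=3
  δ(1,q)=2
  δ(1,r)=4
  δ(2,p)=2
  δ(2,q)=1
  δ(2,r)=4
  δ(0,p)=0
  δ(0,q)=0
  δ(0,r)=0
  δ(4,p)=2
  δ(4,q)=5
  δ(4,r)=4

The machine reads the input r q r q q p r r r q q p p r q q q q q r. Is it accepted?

No

3 → 5 → 0 → 0 → 0 → 0 → 0 → 0 → 0 → 0 → 0 → 0 → 0 → 0 → 0 → 0 → 0 → 0 → 0 → 0 → 0
End state 0 is not accepting.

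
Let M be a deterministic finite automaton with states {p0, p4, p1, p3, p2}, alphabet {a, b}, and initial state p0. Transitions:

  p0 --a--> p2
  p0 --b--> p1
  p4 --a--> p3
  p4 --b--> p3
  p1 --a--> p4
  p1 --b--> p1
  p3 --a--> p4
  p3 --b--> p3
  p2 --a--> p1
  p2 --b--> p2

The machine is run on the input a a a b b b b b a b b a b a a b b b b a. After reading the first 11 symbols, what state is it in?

p3

p0 → p2 → p1 → p4 → p3 → p3 → p3 → p3 → p3 → p4 → p3 → p3
After 11 symbols: p3.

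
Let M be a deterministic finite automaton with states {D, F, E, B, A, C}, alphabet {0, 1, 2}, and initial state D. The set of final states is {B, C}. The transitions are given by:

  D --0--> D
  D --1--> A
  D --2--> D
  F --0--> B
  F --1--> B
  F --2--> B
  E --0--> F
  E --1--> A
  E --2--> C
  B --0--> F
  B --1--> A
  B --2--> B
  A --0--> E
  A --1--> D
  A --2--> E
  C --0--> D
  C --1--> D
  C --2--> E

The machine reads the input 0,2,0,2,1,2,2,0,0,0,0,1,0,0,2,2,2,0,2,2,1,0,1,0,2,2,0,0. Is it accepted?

D → D → D → D → D → A → E → C → D → D → D → D → A → E → F → B → B → B → F → B → B → A → E → A → E → C → E → F → B
End state B is accepting.

Yes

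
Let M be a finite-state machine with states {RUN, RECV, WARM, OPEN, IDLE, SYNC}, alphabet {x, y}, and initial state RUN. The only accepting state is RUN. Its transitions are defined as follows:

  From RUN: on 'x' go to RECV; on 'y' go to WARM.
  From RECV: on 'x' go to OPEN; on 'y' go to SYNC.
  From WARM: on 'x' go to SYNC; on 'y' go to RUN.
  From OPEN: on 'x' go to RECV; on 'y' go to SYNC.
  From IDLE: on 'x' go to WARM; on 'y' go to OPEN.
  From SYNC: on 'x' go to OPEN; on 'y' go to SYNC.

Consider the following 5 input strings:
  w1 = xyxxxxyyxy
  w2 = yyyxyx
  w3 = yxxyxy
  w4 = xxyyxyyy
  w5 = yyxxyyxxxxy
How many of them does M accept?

w1: Trace: RUN -x-> RECV -y-> SYNC -x-> OPEN -x-> RECV -x-> OPEN -x-> RECV -y-> SYNC -y-> SYNC -x-> OPEN -y-> SYNC  → end SYNC, rejected
w2: Trace: RUN -y-> WARM -y-> RUN -y-> WARM -x-> SYNC -y-> SYNC -x-> OPEN  → end OPEN, rejected
w3: Trace: RUN -y-> WARM -x-> SYNC -x-> OPEN -y-> SYNC -x-> OPEN -y-> SYNC  → end SYNC, rejected
w4: Trace: RUN -x-> RECV -x-> OPEN -y-> SYNC -y-> SYNC -x-> OPEN -y-> SYNC -y-> SYNC -y-> SYNC  → end SYNC, rejected
w5: Trace: RUN -y-> WARM -y-> RUN -x-> RECV -x-> OPEN -y-> SYNC -y-> SYNC -x-> OPEN -x-> RECV -x-> OPEN -x-> RECV -y-> SYNC  → end SYNC, rejected

0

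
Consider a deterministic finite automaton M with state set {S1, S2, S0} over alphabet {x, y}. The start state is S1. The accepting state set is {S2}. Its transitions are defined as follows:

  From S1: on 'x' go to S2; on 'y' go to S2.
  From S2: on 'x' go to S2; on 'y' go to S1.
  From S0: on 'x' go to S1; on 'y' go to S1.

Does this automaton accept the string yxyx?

Yes

S1 → S2 → S2 → S1 → S2
End state S2 is accepting.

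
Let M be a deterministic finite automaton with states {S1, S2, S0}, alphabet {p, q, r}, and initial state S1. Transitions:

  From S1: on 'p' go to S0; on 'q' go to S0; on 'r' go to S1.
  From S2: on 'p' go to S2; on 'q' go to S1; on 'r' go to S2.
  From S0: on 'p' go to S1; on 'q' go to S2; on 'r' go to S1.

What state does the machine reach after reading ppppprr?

Trace: S1 -p-> S0 -p-> S1 -p-> S0 -p-> S1 -p-> S0 -r-> S1 -r-> S1

S1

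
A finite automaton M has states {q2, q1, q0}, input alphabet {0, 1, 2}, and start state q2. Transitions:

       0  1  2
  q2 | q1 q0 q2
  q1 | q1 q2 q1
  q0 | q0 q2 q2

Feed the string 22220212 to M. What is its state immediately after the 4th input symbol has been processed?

Trace: q2 -2-> q2 -2-> q2 -2-> q2 -2-> q2
After 4 symbols: q2.

q2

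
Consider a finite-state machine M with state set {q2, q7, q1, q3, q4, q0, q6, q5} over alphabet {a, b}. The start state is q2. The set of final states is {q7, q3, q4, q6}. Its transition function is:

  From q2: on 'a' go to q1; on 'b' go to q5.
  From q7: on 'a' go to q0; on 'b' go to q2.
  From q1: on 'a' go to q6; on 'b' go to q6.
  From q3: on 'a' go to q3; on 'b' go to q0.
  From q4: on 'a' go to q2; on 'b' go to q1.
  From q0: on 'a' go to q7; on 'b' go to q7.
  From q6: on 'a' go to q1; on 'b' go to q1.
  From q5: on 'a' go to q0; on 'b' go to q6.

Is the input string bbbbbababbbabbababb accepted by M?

No

Trace: q2 -b-> q5 -b-> q6 -b-> q1 -b-> q6 -b-> q1 -a-> q6 -b-> q1 -a-> q6 -b-> q1 -b-> q6 -b-> q1 -a-> q6 -b-> q1 -b-> q6 -a-> q1 -b-> q6 -a-> q1 -b-> q6 -b-> q1
End state q1 is not accepting.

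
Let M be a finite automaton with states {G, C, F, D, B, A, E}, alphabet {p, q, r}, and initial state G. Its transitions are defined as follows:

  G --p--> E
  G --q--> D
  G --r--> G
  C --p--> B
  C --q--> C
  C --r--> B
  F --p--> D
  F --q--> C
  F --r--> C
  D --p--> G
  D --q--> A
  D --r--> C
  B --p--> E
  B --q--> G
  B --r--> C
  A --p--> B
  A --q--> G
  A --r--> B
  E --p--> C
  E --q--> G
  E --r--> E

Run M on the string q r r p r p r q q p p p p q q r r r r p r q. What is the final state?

start at G
read 'q': G → D
read 'r': D → C
read 'r': C → B
read 'p': B → E
read 'r': E → E
read 'p': E → C
read 'r': C → B
read 'q': B → G
read 'q': G → D
read 'p': D → G
read 'p': G → E
read 'p': E → C
read 'p': C → B
read 'q': B → G
read 'q': G → D
read 'r': D → C
read 'r': C → B
read 'r': B → C
read 'r': C → B
read 'p': B → E
read 'r': E → E
read 'q': E → G

G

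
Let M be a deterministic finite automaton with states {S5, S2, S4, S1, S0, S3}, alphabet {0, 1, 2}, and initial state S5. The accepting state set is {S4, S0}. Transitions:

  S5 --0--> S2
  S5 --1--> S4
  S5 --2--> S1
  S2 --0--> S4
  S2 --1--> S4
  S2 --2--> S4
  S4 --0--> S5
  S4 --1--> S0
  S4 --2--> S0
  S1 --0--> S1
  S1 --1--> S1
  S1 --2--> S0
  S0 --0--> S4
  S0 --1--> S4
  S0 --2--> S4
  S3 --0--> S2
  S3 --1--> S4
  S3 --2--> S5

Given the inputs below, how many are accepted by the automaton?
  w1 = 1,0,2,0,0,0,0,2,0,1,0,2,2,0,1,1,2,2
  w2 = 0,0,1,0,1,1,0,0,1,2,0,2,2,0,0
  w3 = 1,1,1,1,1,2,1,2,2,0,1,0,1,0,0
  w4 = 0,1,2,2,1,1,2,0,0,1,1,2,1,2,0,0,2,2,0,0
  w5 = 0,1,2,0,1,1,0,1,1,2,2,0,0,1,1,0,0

w1: Trace: S5 -1-> S4 -0-> S5 -2-> S1 -0-> S1 -0-> S1 -0-> S1 -0-> S1 -2-> S0 -0-> S4 -1-> S0 -0-> S4 -2-> S0 -2-> S4 -0-> S5 -1-> S4 -1-> S0 -2-> S4 -2-> S0  → end S0, accepted
w2: Trace: S5 -0-> S2 -0-> S4 -1-> S0 -0-> S4 -1-> S0 -1-> S4 -0-> S5 -0-> S2 -1-> S4 -2-> S0 -0-> S4 -2-> S0 -2-> S4 -0-> S5 -0-> S2  → end S2, rejected
w3: Trace: S5 -1-> S4 -1-> S0 -1-> S4 -1-> S0 -1-> S4 -2-> S0 -1-> S4 -2-> S0 -2-> S4 -0-> S5 -1-> S4 -0-> S5 -1-> S4 -0-> S5 -0-> S2  → end S2, rejected
w4: Trace: S5 -0-> S2 -1-> S4 -2-> S0 -2-> S4 -1-> S0 -1-> S4 -2-> S0 -0-> S4 -0-> S5 -1-> S4 -1-> S0 -2-> S4 -1-> S0 -2-> S4 -0-> S5 -0-> S2 -2-> S4 -2-> S0 -0-> S4 -0-> S5  → end S5, rejected
w5: Trace: S5 -0-> S2 -1-> S4 -2-> S0 -0-> S4 -1-> S0 -1-> S4 -0-> S5 -1-> S4 -1-> S0 -2-> S4 -2-> S0 -0-> S4 -0-> S5 -1-> S4 -1-> S0 -0-> S4 -0-> S5  → end S5, rejected

1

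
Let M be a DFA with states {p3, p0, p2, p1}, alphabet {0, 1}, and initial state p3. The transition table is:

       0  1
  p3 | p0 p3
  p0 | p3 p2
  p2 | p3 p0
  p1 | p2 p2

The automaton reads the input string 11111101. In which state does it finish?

p3 → p3 → p3 → p3 → p3 → p3 → p3 → p0 → p2

p2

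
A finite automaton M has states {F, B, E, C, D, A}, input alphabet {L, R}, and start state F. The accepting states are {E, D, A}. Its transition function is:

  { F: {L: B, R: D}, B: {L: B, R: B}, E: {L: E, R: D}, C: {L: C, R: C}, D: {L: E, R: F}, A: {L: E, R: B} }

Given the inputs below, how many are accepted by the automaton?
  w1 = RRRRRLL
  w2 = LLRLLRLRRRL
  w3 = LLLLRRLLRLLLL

w1:
  start at F
  read 'R': F → D
  read 'R': D → F
  read 'R': F → D
  read 'R': D → F
  read 'R': F → D
  read 'L': D → E
  read 'L': E → E
  end E, accepted
w2:
  start at F
  read 'L': F → B
  read 'L': B → B
  read 'R': B → B
  read 'L': B → B
  read 'L': B → B
  read 'R': B → B
  read 'L': B → B
  read 'R': B → B
  read 'R': B → B
  read 'R': B → B
  read 'L': B → B
  end B, rejected
w3:
  start at F
  read 'L': F → B
  read 'L': B → B
  read 'L': B → B
  read 'L': B → B
  read 'R': B → B
  read 'R': B → B
  read 'L': B → B
  read 'L': B → B
  read 'R': B → B
  read 'L': B → B
  read 'L': B → B
  read 'L': B → B
  read 'L': B → B
  end B, rejected

1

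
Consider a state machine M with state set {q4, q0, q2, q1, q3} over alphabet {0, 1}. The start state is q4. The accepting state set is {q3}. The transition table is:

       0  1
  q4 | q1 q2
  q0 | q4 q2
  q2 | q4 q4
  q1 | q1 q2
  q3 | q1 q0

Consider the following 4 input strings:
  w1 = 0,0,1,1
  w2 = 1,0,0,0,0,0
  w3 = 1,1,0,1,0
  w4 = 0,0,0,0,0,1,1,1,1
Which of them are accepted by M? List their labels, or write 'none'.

w1: q4 → q1 → q1 → q2 → q4  → end q4, rejected
w2: q4 → q2 → q4 → q1 → q1 → q1 → q1  → end q1, rejected
w3: q4 → q2 → q4 → q1 → q2 → q4  → end q4, rejected
w4: q4 → q1 → q1 → q1 → q1 → q1 → q2 → q4 → q2 → q4  → end q4, rejected

none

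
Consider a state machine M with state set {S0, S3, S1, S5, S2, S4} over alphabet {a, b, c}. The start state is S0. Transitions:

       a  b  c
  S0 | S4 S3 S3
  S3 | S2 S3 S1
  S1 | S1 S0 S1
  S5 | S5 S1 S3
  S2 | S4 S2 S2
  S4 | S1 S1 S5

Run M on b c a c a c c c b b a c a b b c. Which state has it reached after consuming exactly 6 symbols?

S1

S0 → S3 → S1 → S1 → S1 → S1 → S1
After 6 symbols: S1.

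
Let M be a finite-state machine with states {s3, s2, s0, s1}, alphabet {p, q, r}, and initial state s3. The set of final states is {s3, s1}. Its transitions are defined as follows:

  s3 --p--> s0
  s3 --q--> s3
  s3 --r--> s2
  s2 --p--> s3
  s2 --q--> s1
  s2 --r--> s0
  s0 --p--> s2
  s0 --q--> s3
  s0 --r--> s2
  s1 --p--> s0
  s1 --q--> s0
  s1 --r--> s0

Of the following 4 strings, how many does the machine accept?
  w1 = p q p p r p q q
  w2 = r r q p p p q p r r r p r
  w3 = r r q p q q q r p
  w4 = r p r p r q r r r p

w1:
  start at s3
  read 'p': s3 → s0
  read 'q': s0 → s3
  read 'p': s3 → s0
  read 'p': s0 → s2
  read 'r': s2 → s0
  read 'p': s0 → s2
  read 'q': s2 → s1
  read 'q': s1 → s0
  end s0, rejected
w2:
  start at s3
  read 'r': s3 → s2
  read 'r': s2 → s0
  read 'q': s0 → s3
  read 'p': s3 → s0
  read 'p': s0 → s2
  read 'p': s2 → s3
  read 'q': s3 → s3
  read 'p': s3 → s0
  read 'r': s0 → s2
  read 'r': s2 → s0
  read 'r': s0 → s2
  read 'p': s2 → s3
  read 'r': s3 → s2
  end s2, rejected
w3:
  start at s3
  read 'r': s3 → s2
  read 'r': s2 → s0
  read 'q': s0 → s3
  read 'p': s3 → s0
  read 'q': s0 → s3
  read 'q': s3 → s3
  read 'q': s3 → s3
  read 'r': s3 → s2
  read 'p': s2 → s3
  end s3, accepted
w4:
  start at s3
  read 'r': s3 → s2
  read 'p': s2 → s3
  read 'r': s3 → s2
  read 'p': s2 → s3
  read 'r': s3 → s2
  read 'q': s2 → s1
  read 'r': s1 → s0
  read 'r': s0 → s2
  read 'r': s2 → s0
  read 'p': s0 → s2
  end s2, rejected

1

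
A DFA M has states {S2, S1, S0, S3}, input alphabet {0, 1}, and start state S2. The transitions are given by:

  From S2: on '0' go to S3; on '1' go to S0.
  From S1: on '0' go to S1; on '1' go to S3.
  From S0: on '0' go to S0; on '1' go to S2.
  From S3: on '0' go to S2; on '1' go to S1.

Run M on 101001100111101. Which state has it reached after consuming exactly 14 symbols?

start at S2
read '1': S2 → S0
read '0': S0 → S0
read '1': S0 → S2
read '0': S2 → S3
read '0': S3 → S2
read '1': S2 → S0
read '1': S0 → S2
read '0': S2 → S3
read '0': S3 → S2
read '1': S2 → S0
read '1': S0 → S2
read '1': S2 → S0
read '1': S0 → S2
read '0': S2 → S3
After 14 symbols: S3.

S3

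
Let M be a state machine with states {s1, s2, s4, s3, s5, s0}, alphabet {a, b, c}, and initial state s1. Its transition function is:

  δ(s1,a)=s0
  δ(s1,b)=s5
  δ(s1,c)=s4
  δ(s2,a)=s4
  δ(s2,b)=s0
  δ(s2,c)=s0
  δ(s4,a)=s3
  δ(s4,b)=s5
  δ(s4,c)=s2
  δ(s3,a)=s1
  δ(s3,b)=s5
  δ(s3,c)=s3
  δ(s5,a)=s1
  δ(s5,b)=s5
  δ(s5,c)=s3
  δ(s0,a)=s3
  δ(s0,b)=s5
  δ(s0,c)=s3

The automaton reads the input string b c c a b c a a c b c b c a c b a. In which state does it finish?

s1

start at s1
read 'b': s1 → s5
read 'c': s5 → s3
read 'c': s3 → s3
read 'a': s3 → s1
read 'b': s1 → s5
read 'c': s5 → s3
read 'a': s3 → s1
read 'a': s1 → s0
read 'c': s0 → s3
read 'b': s3 → s5
read 'c': s5 → s3
read 'b': s3 → s5
read 'c': s5 → s3
read 'a': s3 → s1
read 'c': s1 → s4
read 'b': s4 → s5
read 'a': s5 → s1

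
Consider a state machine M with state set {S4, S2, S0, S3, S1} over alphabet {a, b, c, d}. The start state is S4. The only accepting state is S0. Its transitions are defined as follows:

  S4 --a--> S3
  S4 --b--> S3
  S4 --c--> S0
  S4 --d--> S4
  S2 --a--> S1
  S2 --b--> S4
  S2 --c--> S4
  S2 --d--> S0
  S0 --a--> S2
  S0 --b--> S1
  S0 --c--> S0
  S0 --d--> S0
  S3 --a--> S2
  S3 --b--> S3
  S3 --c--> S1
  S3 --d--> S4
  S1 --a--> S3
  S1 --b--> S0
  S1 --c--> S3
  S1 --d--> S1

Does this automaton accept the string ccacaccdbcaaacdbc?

No

start at S4
read 'c': S4 → S0
read 'c': S0 → S0
read 'a': S0 → S2
read 'c': S2 → S4
read 'a': S4 → S3
read 'c': S3 → S1
read 'c': S1 → S3
read 'd': S3 → S4
read 'b': S4 → S3
read 'c': S3 → S1
read 'a': S1 → S3
read 'a': S3 → S2
read 'a': S2 → S1
read 'c': S1 → S3
read 'd': S3 → S4
read 'b': S4 → S3
read 'c': S3 → S1
End state S1 is not accepting.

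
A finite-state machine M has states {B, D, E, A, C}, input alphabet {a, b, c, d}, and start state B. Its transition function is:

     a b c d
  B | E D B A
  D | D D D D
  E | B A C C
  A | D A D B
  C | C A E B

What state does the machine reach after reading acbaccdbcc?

start at B
read 'a': B → E
read 'c': E → C
read 'b': C → A
read 'a': A → D
read 'c': D → D
read 'c': D → D
read 'd': D → D
read 'b': D → D
read 'c': D → D
read 'c': D → D

D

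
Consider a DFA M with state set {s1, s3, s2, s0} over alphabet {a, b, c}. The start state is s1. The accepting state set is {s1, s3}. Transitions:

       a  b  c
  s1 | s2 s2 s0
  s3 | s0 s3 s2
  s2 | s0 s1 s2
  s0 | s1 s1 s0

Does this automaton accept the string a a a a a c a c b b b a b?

Trace: s1 -a-> s2 -a-> s0 -a-> s1 -a-> s2 -a-> s0 -c-> s0 -a-> s1 -c-> s0 -b-> s1 -b-> s2 -b-> s1 -a-> s2 -b-> s1
End state s1 is accepting.

Yes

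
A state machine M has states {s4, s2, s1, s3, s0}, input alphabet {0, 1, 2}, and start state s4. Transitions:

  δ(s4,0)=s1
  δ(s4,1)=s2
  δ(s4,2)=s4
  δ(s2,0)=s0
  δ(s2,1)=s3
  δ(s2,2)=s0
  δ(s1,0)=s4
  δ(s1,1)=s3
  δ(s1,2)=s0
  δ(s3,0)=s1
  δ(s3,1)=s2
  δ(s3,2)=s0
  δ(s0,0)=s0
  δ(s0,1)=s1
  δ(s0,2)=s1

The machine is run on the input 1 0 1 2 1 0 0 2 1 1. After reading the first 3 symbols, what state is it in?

start at s4
read '1': s4 → s2
read '0': s2 → s0
read '1': s0 → s1
After 3 symbols: s1.

s1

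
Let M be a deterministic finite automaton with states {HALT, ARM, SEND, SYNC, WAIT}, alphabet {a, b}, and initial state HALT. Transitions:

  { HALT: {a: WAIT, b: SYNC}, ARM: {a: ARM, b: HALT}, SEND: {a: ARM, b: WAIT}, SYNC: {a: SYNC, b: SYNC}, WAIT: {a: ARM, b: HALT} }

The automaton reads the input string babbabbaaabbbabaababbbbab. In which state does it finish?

start at HALT
read 'b': HALT → SYNC
read 'a': SYNC → SYNC
read 'b': SYNC → SYNC
read 'b': SYNC → SYNC
read 'a': SYNC → SYNC
read 'b': SYNC → SYNC
read 'b': SYNC → SYNC
read 'a': SYNC → SYNC
read 'a': SYNC → SYNC
read 'a': SYNC → SYNC
read 'b': SYNC → SYNC
read 'b': SYNC → SYNC
read 'b': SYNC → SYNC
read 'a': SYNC → SYNC
read 'b': SYNC → SYNC
read 'a': SYNC → SYNC
read 'a': SYNC → SYNC
read 'b': SYNC → SYNC
read 'a': SYNC → SYNC
read 'b': SYNC → SYNC
read 'b': SYNC → SYNC
read 'b': SYNC → SYNC
read 'b': SYNC → SYNC
read 'a': SYNC → SYNC
read 'b': SYNC → SYNC

SYNC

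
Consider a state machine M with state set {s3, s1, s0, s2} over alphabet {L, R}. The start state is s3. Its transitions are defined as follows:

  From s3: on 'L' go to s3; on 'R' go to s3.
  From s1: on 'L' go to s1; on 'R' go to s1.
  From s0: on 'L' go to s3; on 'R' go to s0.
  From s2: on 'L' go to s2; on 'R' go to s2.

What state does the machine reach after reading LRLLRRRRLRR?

Trace: s3 -L-> s3 -R-> s3 -L-> s3 -L-> s3 -R-> s3 -R-> s3 -R-> s3 -R-> s3 -L-> s3 -R-> s3 -R-> s3

s3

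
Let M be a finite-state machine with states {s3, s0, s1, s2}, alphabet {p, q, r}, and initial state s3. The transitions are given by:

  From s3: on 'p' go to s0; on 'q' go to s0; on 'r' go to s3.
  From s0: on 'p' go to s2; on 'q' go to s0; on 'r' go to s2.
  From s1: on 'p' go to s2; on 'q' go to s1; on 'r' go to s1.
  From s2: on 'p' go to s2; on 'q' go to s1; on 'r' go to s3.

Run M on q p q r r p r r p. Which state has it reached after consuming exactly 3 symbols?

start at s3
read 'q': s3 → s0
read 'p': s0 → s2
read 'q': s2 → s1
After 3 symbols: s1.

s1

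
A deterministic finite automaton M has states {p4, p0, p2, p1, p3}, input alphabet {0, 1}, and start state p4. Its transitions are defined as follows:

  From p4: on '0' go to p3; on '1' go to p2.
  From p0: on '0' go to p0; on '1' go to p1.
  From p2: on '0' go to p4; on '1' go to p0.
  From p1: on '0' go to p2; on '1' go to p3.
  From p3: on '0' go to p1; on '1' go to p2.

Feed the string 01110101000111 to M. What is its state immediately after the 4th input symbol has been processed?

p1

start at p4
read '0': p4 → p3
read '1': p3 → p2
read '1': p2 → p0
read '1': p0 → p1
After 4 symbols: p1.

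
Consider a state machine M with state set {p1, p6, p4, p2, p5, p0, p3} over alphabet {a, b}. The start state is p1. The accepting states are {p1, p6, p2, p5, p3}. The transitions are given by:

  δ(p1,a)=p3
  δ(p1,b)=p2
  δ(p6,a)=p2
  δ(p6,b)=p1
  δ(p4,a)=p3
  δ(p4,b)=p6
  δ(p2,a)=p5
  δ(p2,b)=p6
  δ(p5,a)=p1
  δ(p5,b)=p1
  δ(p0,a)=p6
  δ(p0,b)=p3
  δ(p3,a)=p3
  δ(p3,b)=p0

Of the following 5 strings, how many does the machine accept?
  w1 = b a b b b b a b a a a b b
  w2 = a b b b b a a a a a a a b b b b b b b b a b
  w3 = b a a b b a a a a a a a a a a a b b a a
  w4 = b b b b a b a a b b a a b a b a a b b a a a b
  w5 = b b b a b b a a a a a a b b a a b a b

3

w1:
  start at p1
  read 'b': p1 → p2
  read 'a': p2 → p5
  read 'b': p5 → p1
  read 'b': p1 → p2
  read 'b': p2 → p6
  read 'b': p6 → p1
  read 'a': p1 → p3
  read 'b': p3 → p0
  read 'a': p0 → p6
  read 'a': p6 → p2
  read 'a': p2 → p5
  read 'b': p5 → p1
  read 'b': p1 → p2
  end p2, accepted
w2:
  start at p1
  read 'a': p1 → p3
  read 'b': p3 → p0
  read 'b': p0 → p3
  read 'b': p3 → p0
  read 'b': p0 → p3
  read 'a': p3 → p3
  read 'a': p3 → p3
  read 'a': p3 → p3
  read 'a': p3 → p3
  read 'a': p3 → p3
  read 'a': p3 → p3
  read 'a': p3 → p3
  read 'b': p3 → p0
  read 'b': p0 → p3
  read 'b': p3 → p0
  read 'b': p0 → p3
  read 'b': p3 → p0
  read 'b': p0 → p3
  read 'b': p3 → p0
  read 'b': p0 → p3
  read 'a': p3 → p3
  read 'b': p3 → p0
  end p0, rejected
w3:
  start at p1
  read 'b': p1 → p2
  read 'a': p2 → p5
  read 'a': p5 → p1
  read 'b': p1 → p2
  read 'b': p2 → p6
  read 'a': p6 → p2
  read 'a': p2 → p5
  read 'a': p5 → p1
  read 'a': p1 → p3
  read 'a': p3 → p3
  read 'a': p3 → p3
  read 'a': p3 → p3
  read 'a': p3 → p3
  read 'a': p3 → p3
  read 'a': p3 → p3
  read 'a': p3 → p3
  read 'b': p3 → p0
  read 'b': p0 → p3
  read 'a': p3 → p3
  read 'a': p3 → p3
  end p3, accepted
w4:
  start at p1
  read 'b': p1 → p2
  read 'b': p2 → p6
  read 'b': p6 → p1
  read 'b': p1 → p2
  read 'a': p2 → p5
  read 'b': p5 → p1
  read 'a': p1 → p3
  read 'a': p3 → p3
  read 'b': p3 → p0
  read 'b': p0 → p3
  read 'a': p3 → p3
  read 'a': p3 → p3
  read 'b': p3 → p0
  read 'a': p0 → p6
  read 'b': p6 → p1
  read 'a': p1 → p3
  read 'a': p3 → p3
  read 'b': p3 → p0
  read 'b': p0 → p3
  read 'a': p3 → p3
  read 'a': p3 → p3
  read 'a': p3 → p3
  read 'b': p3 → p0
  end p0, rejected
w5:
  start at p1
  read 'b': p1 → p2
  read 'b': p2 → p6
  read 'b': p6 → p1
  read 'a': p1 → p3
  read 'b': p3 → p0
  read 'b': p0 → p3
  read 'a': p3 → p3
  read 'a': p3 → p3
  read 'a': p3 → p3
  read 'a': p3 → p3
  read 'a': p3 → p3
  read 'a': p3 → p3
  read 'b': p3 → p0
  read 'b': p0 → p3
  read 'a': p3 → p3
  read 'a': p3 → p3
  read 'b': p3 → p0
  read 'a': p0 → p6
  read 'b': p6 → p1
  end p1, accepted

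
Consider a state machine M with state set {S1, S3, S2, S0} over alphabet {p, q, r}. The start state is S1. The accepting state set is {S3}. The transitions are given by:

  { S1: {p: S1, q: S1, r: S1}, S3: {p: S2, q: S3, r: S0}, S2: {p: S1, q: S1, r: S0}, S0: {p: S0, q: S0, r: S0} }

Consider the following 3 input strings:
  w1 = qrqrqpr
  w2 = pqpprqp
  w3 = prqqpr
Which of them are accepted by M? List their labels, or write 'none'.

none

w1: Trace: S1 -q-> S1 -r-> S1 -q-> S1 -r-> S1 -q-> S1 -p-> S1 -r-> S1  → end S1, rejected
w2: Trace: S1 -p-> S1 -q-> S1 -p-> S1 -p-> S1 -r-> S1 -q-> S1 -p-> S1  → end S1, rejected
w3: Trace: S1 -p-> S1 -r-> S1 -q-> S1 -q-> S1 -p-> S1 -r-> S1  → end S1, rejected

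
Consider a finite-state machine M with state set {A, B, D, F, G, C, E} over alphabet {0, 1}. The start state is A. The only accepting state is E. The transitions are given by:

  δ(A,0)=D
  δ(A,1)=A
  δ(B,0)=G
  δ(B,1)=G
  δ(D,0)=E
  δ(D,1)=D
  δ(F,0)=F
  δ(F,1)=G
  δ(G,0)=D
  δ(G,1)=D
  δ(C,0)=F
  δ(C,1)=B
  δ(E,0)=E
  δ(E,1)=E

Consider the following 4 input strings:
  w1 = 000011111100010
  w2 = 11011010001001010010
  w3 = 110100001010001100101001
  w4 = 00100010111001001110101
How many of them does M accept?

4

w1: Trace: A -0-> D -0-> E -0-> E -0-> E -1-> E -1-> E -1-> E -1-> E -1-> E -1-> E -0-> E -0-> E -0-> E -1-> E -0-> E  → end E, accepted
w2: Trace: A -1-> A -1-> A -0-> D -1-> D -1-> D -0-> E -1-> E -0-> E -0-> E -0-> E -1-> E -0-> E -0-> E -1-> E -0-> E -1-> E -0-> E -0-> E -1-> E -0-> E  → end E, accepted
w3: Trace: A -1-> A -1-> A -0-> D -1-> D -0-> E -0-> E -0-> E -0-> E -1-> E -0-> E -1-> E -0-> E -0-> E -0-> E -1-> E -1-> E -0-> E -0-> E -1-> E -0-> E -1-> E -0-> E -0-> E -1-> E  → end E, accepted
w4: Trace: A -0-> D -0-> E -1-> E -0-> E -0-> E -0-> E -1-> E -0-> E -1-> E -1-> E -1-> E -0-> E -0-> E -1-> E -0-> E -0-> E -1-> E -1-> E -1-> E -0-> E -1-> E -0-> E -1-> E  → end E, accepted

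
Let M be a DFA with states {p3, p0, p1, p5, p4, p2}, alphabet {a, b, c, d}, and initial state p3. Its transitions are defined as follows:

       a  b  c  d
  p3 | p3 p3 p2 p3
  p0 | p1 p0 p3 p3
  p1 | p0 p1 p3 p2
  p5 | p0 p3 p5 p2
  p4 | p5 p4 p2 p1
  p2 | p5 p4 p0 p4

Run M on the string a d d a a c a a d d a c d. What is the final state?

Trace: p3 -a-> p3 -d-> p3 -d-> p3 -a-> p3 -a-> p3 -c-> p2 -a-> p5 -a-> p0 -d-> p3 -d-> p3 -a-> p3 -c-> p2 -d-> p4

p4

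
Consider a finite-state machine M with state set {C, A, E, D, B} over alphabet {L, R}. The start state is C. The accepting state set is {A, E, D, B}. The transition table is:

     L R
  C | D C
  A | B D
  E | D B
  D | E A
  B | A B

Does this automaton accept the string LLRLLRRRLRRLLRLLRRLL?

Yes

start at C
read 'L': C → D
read 'L': D → E
read 'R': E → B
read 'L': B → A
read 'L': A → B
read 'R': B → B
read 'R': B → B
read 'R': B → B
read 'L': B → A
read 'R': A → D
read 'R': D → A
read 'L': A → B
read 'L': B → A
read 'R': A → D
read 'L': D → E
read 'L': E → D
read 'R': D → A
read 'R': A → D
read 'L': D → E
read 'L': E → D
End state D is accepting.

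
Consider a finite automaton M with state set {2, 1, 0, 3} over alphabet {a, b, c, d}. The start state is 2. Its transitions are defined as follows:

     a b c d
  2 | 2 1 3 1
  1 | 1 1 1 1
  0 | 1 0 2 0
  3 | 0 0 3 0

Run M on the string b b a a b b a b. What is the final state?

1

Trace: 2 -b-> 1 -b-> 1 -a-> 1 -a-> 1 -b-> 1 -b-> 1 -a-> 1 -b-> 1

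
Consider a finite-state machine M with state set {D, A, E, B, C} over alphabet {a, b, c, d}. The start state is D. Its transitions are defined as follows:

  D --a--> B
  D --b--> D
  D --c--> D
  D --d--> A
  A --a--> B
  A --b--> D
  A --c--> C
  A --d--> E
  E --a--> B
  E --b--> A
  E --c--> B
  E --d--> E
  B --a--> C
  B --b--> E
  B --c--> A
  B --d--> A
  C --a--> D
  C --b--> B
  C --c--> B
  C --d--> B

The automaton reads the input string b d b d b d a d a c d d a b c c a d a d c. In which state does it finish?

C

D → D → A → D → A → D → A → B → A → B → A → E → E → B → E → B → A → B → A → B → A → C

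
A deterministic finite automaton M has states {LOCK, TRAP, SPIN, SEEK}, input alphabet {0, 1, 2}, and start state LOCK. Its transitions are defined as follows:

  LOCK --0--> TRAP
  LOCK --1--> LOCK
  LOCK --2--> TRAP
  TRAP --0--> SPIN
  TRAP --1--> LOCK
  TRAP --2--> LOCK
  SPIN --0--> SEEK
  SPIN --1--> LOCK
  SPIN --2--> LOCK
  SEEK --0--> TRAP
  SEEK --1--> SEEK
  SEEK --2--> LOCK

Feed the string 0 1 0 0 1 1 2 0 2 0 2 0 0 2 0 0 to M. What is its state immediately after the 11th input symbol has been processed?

Trace: LOCK -0-> TRAP -1-> LOCK -0-> TRAP -0-> SPIN -1-> LOCK -1-> LOCK -2-> TRAP -0-> SPIN -2-> LOCK -0-> TRAP -2-> LOCK
After 11 symbols: LOCK.

LOCK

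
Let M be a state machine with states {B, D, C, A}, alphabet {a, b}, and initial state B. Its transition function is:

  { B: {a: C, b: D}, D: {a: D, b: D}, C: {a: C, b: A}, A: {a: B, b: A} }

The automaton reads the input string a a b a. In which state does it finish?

B

Trace: B -a-> C -a-> C -b-> A -a-> B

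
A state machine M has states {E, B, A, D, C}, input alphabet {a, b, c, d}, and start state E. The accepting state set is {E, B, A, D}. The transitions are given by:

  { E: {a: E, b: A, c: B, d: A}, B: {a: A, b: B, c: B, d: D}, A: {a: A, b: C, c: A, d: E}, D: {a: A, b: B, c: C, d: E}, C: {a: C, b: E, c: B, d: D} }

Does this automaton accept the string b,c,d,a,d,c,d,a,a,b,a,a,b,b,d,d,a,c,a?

E → A → A → E → E → A → A → E → E → E → A → A → A → C → E → A → E → E → B → A
End state A is accepting.

Yes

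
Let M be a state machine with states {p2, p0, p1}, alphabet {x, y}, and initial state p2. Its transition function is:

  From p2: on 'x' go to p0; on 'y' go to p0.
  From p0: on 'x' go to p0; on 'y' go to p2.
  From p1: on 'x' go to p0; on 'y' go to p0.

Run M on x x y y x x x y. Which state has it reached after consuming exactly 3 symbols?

Trace: p2 -x-> p0 -x-> p0 -y-> p2
After 3 symbols: p2.

p2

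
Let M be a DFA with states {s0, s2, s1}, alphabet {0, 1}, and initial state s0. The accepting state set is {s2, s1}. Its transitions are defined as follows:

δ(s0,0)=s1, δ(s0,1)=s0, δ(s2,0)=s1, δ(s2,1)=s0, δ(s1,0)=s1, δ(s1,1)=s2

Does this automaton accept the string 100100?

Yes

start at s0
read '1': s0 → s0
read '0': s0 → s1
read '0': s1 → s1
read '1': s1 → s2
read '0': s2 → s1
read '0': s1 → s1
End state s1 is accepting.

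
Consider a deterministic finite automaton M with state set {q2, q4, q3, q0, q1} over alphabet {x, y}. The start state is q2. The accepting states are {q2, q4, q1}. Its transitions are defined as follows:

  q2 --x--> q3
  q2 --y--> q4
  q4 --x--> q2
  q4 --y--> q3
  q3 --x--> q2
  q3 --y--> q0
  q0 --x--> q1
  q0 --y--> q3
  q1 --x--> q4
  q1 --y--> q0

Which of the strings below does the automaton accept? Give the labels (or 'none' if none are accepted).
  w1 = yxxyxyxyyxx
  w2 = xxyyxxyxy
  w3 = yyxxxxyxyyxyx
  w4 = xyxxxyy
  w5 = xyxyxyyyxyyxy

w1: q2 → q4 → q2 → q3 → q0 → q1 → q0 → q1 → q0 → q3 → q2 → q3  → end q3, rejected
w2: q2 → q3 → q2 → q4 → q3 → q2 → q3 → q0 → q1 → q0  → end q0, rejected
w3: q2 → q4 → q3 → q2 → q3 → q2 → q3 → q0 → q1 → q0 → q3 → q2 → q4 → q2  → end q2, accepted
w4: q2 → q3 → q0 → q1 → q4 → q2 → q4 → q3  → end q3, rejected
w5: q2 → q3 → q0 → q1 → q0 → q1 → q0 → q3 → q0 → q1 → q0 → q3 → q2 → q4  → end q4, accepted

w3, w5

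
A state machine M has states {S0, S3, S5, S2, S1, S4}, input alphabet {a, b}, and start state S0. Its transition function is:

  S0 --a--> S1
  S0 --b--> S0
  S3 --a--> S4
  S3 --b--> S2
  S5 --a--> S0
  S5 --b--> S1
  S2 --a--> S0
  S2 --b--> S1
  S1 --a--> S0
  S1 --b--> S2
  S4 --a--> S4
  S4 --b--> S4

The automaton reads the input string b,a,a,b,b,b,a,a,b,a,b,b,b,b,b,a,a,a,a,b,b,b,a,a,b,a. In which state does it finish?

S0

Trace: S0 -b-> S0 -a-> S1 -a-> S0 -b-> S0 -b-> S0 -b-> S0 -a-> S1 -a-> S0 -b-> S0 -a-> S1 -b-> S2 -b-> S1 -b-> S2 -b-> S1 -b-> S2 -a-> S0 -a-> S1 -a-> S0 -a-> S1 -b-> S2 -b-> S1 -b-> S2 -a-> S0 -a-> S1 -b-> S2 -a-> S0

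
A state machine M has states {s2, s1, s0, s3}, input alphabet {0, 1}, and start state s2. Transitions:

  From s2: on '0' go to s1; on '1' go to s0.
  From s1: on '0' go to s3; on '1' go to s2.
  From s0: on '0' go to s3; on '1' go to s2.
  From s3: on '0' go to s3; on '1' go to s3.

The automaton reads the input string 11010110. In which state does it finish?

s2 → s0 → s2 → s1 → s2 → s1 → s2 → s0 → s3

s3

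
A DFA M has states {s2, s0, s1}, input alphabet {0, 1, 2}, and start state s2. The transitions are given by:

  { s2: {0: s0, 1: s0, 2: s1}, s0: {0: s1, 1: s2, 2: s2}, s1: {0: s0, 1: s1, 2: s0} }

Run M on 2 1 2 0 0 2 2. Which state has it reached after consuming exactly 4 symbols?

start at s2
read '2': s2 → s1
read '1': s1 → s1
read '2': s1 → s0
read '0': s0 → s1
After 4 symbols: s1.

s1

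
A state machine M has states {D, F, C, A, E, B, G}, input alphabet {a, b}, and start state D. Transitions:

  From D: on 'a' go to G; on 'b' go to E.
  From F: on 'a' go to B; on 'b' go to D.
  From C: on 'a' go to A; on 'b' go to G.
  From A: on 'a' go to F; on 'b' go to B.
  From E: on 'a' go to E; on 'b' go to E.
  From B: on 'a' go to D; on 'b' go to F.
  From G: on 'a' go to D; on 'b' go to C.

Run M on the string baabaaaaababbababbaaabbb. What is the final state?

E

start at D
read 'b': D → E
read 'a': E → E
read 'a': E → E
read 'b': E → E
read 'a': E → E
read 'a': E → E
read 'a': E → E
read 'a': E → E
read 'a': E → E
read 'b': E → E
read 'a': E → E
read 'b': E → E
read 'b': E → E
read 'a': E → E
read 'b': E → E
read 'a': E → E
read 'b': E → E
read 'b': E → E
read 'a': E → E
read 'a': E → E
read 'a': E → E
read 'b': E → E
read 'b': E → E
read 'b': E → E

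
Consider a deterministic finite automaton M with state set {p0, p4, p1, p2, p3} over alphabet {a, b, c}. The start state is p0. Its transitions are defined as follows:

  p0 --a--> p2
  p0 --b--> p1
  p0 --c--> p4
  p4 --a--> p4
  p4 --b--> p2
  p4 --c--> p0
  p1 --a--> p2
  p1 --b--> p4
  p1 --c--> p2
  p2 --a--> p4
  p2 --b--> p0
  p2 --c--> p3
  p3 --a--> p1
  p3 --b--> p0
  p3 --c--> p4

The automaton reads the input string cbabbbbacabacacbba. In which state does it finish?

p2

Trace: p0 -c-> p4 -b-> p2 -a-> p4 -b-> p2 -b-> p0 -b-> p1 -b-> p4 -a-> p4 -c-> p0 -a-> p2 -b-> p0 -a-> p2 -c-> p3 -a-> p1 -c-> p2 -b-> p0 -b-> p1 -a-> p2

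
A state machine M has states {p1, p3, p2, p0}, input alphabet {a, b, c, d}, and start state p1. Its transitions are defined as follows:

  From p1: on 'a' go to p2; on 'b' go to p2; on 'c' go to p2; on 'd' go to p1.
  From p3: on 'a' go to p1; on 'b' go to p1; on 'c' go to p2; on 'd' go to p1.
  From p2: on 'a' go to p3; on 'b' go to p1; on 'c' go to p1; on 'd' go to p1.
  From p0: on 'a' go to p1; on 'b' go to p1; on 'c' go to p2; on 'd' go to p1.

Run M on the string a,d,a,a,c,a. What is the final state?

p1 → p2 → p1 → p2 → p3 → p2 → p3

p3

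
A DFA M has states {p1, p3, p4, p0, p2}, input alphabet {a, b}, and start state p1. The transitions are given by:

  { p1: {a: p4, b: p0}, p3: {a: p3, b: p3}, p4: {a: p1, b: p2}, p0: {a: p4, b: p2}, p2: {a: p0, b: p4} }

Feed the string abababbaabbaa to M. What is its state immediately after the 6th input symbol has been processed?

Trace: p1 -a-> p4 -b-> p2 -a-> p0 -b-> p2 -a-> p0 -b-> p2
After 6 symbols: p2.

p2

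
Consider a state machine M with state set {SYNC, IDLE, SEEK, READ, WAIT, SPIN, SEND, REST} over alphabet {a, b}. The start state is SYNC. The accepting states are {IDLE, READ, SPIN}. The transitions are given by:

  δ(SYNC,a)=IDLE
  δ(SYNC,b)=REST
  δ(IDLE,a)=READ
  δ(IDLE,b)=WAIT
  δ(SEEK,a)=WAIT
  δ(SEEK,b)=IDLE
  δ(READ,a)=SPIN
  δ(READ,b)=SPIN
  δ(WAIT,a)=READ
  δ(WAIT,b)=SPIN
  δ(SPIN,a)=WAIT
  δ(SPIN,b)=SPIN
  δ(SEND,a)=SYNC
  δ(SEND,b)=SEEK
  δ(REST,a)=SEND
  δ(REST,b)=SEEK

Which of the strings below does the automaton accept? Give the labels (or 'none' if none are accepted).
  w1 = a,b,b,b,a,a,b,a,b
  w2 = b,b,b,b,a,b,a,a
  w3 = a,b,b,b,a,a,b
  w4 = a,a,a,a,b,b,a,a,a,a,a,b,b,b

w1, w2, w3, w4

w1: SYNC → IDLE → WAIT → SPIN → SPIN → WAIT → READ → SPIN → WAIT → SPIN  → end SPIN, accepted
w2: SYNC → REST → SEEK → IDLE → WAIT → READ → SPIN → WAIT → READ  → end READ, accepted
w3: SYNC → IDLE → WAIT → SPIN → SPIN → WAIT → READ → SPIN  → end SPIN, accepted
w4: SYNC → IDLE → READ → SPIN → WAIT → SPIN → SPIN → WAIT → READ → SPIN → WAIT → READ → SPIN → SPIN → SPIN  → end SPIN, accepted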